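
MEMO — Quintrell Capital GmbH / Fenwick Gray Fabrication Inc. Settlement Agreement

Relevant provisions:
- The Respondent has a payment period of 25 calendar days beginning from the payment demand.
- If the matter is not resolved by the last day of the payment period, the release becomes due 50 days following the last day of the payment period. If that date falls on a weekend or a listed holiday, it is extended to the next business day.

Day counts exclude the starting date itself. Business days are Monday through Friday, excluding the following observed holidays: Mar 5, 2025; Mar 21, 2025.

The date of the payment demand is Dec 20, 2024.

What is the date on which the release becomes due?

Mar 6, 2025

Adding 25 calendar days to Dec 20, 2024 gives Jan 14, 2025, which is the last day of the payment period.
The date on which the release becomes due: Jan 14, 2025 + 50 days = Mar 5, 2025. That falls on Wednesday, a listed holiday, so it rolls to the next business day, Thursday, Mar 6, 2025.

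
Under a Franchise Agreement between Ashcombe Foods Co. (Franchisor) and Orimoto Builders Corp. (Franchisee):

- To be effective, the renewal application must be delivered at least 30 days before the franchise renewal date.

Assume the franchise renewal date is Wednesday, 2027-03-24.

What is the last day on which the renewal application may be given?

Counting back 30 calendar days from 2027-03-24 gives 2027-02-22.

2027-02-22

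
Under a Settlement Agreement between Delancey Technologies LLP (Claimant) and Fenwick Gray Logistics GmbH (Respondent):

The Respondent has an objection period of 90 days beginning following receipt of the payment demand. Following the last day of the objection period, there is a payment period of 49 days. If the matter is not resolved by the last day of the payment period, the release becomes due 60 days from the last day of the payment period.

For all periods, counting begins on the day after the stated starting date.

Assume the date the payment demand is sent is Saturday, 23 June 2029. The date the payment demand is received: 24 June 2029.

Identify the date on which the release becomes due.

9 January 2030

The last day of the objection period: 24 June 2029 + 90 days = 22 September 2029.
The last day of the payment period: 49 calendar days after 22 September 2029 is 10 November 2029.
The date on which the release becomes due: 60 calendar days after 10 November 2029 is 9 January 2030.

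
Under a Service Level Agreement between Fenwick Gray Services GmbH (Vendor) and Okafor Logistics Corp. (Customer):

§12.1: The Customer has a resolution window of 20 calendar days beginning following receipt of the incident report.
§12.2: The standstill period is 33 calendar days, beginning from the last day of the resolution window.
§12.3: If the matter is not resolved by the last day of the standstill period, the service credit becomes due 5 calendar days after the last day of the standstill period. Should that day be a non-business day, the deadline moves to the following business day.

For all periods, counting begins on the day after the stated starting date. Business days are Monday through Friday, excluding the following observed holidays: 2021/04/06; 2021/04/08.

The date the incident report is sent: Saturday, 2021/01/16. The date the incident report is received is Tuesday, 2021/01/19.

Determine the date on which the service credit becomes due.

2021/03/18

Adding 20 calendar days to 2021/01/19 gives 2021/02/08, which is the last day of the resolution window.
The last day of the standstill period: 33 calendar days after 2021/02/08 is 2021/03/13.
Adding 5 calendar days to 2021/03/13 gives 2021/03/18, which is the date on which the service credit becomes due. 2021/03/18 is a Thursday and is not a listed holiday, so no roll-forward applies.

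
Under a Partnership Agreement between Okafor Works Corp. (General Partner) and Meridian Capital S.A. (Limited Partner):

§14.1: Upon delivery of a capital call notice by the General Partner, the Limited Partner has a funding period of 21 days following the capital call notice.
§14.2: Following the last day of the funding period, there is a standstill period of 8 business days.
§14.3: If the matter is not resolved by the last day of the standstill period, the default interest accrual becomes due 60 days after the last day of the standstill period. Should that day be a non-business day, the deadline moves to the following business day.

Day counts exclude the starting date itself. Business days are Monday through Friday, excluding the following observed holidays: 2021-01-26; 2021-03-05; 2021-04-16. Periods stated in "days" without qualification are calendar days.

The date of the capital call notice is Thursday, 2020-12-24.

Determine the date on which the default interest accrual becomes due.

Adding 21 calendar days to 2020-12-24 gives 2021-01-14, which is the last day of the funding period.
The last day of the standstill period: 8 business days after Thursday, 2021-01-14, skipping weekends and the listed holiday on Jan 26 — Jan 15, Jan 18, Jan 19, Jan 20, Jan 21, Jan 22, Jan 25, Jan 27 — lands on Wednesday, 2021-01-27.
Adding 60 calendar days to 2021-01-27 gives 2021-03-28, which is the date on which the default interest accrual becomes due. That falls on a Sunday, so it rolls to the next business day, Monday, 2021-03-29.

2021-03-29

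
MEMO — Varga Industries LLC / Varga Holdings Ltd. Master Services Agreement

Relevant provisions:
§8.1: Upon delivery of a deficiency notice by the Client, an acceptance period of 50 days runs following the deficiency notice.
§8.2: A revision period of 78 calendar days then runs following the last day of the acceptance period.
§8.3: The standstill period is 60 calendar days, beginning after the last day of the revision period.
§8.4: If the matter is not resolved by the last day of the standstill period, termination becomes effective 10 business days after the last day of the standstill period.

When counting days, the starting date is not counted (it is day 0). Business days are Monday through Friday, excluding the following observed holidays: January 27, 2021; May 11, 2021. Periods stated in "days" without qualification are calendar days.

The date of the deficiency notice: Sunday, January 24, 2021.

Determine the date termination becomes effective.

August 13, 2021

Adding 50 calendar days to January 24, 2021 gives March 15, 2021, which is the last day of the acceptance period.
The last day of the revision period: March 15, 2021 + 78 days = June 1, 2021.
The last day of the standstill period: June 1, 2021 + 60 days = July 31, 2021.
From Saturday, July 31, 2021, 10 business days (Aug 2, Aug 3, Aug 4, Aug 5, Aug 6, Aug 9, Aug 10, Aug 11, Aug 12, Aug 13, skipping weekends) brings us to Friday, August 13, 2021, which is the date termination becomes effective.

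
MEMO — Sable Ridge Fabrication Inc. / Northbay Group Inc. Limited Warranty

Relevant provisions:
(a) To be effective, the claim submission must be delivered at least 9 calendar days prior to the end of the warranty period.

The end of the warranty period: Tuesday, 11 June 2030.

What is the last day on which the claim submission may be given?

Counting back 9 calendar days from 11 June 2030 gives 2 June 2030.

2 June 2030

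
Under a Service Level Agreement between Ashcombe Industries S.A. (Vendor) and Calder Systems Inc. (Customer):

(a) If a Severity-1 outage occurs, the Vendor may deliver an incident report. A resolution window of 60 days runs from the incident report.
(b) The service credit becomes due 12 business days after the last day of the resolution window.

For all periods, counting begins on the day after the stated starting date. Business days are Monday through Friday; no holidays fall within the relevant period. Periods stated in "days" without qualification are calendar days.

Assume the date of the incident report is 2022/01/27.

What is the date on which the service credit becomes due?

The last day of the resolution window: 2022/01/27 + 60 days = 2022/03/28.
The date on which the service credit becomes due: 12 business days after Monday, 2022/03/28, skipping weekends — Mar 29, Mar 30, Mar 31, Apr 1, …, Apr 11, Apr 12, Apr 13 — lands on Wednesday, 2022/04/13.

2022/04/13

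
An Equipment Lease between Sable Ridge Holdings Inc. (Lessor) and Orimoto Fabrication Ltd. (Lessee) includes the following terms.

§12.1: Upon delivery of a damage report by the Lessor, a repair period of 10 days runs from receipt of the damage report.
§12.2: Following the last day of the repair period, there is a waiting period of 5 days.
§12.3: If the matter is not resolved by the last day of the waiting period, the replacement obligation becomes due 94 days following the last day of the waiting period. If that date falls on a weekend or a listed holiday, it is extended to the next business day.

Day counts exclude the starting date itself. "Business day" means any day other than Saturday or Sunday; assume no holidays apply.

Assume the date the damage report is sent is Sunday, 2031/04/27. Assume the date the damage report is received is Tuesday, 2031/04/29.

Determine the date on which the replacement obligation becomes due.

2031/08/18

The last day of the repair period: 10 calendar days after 2031/04/29 is 2031/05/09.
The last day of the waiting period: 2031/05/09 + 5 days = 2031/05/14.
The date on which the replacement obligation becomes due: 2031/05/14 + 94 days = 2031/08/16. That falls on a Saturday, so it rolls to the next business day, Monday, 2031/08/18.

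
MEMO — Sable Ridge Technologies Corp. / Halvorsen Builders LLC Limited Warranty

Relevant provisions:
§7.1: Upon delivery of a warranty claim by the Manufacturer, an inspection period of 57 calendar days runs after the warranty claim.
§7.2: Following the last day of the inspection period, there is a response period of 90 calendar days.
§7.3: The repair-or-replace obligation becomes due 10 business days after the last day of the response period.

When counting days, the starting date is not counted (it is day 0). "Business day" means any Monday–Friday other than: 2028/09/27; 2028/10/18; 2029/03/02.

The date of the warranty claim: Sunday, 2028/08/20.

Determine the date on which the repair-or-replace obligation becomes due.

2029/01/26

Adding 57 calendar days to 2028/08/20 gives 2028/10/16, which is the last day of the inspection period.
The last day of the response period: 90 calendar days after 2028/10/16 is 2029/01/14.
The date on which the repair-or-replace obligation becomes due: 10 business days after Sunday, 2029/01/14, skipping weekends — Jan 15, Jan 16, Jan 17, Jan 18, Jan 19, Jan 22, Jan 23, Jan 24, Jan 25, Jan 26 — lands on Friday, 2029/01/26.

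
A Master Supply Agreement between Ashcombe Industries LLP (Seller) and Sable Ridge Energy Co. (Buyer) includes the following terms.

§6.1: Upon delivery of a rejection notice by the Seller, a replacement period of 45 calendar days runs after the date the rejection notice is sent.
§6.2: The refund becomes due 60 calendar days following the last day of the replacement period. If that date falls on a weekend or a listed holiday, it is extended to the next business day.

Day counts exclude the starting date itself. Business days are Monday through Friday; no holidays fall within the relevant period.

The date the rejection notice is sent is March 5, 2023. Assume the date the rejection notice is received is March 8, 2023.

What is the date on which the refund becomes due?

The last day of the replacement period: March 5, 2023 + 45 days = April 19, 2023.
The date on which the refund becomes due: April 19, 2023 + 60 days = June 18, 2023. That falls on a Sunday, so it rolls to the next business day, Monday, June 19, 2023.

June 19, 2023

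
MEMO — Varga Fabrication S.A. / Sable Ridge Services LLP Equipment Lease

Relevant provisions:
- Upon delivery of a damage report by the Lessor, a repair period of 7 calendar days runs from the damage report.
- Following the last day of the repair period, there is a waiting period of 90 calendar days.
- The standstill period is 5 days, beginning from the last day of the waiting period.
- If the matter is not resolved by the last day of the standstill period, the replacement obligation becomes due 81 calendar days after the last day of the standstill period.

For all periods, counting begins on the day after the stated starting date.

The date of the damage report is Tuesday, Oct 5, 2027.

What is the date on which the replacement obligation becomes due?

Apr 5, 2028

Adding 7 calendar days to Oct 5, 2027 gives Oct 12, 2027, which is the last day of the repair period.
The last day of the waiting period: 90 calendar days after Oct 12, 2027 is Jan 10, 2028.
The last day of the standstill period: Jan 10, 2028 + 5 days = Jan 15, 2028.
The date on which the replacement obligation becomes due: 81 calendar days after Jan 15, 2028 is Apr 5, 2028.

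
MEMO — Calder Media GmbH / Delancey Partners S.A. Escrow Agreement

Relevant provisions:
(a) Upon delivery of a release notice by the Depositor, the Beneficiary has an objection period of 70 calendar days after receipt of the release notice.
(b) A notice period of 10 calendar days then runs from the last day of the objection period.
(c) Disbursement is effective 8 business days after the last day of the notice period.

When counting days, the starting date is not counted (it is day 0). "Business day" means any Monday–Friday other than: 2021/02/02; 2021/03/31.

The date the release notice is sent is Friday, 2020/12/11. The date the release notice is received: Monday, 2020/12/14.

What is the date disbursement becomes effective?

The last day of the objection period: 70 calendar days after 2020/12/14 is 2021/02/22.
The last day of the notice period: 2021/02/22 + 10 days = 2021/03/04.
From Thursday, 2021/03/04, 8 business days (Mar 5, Mar 8, Mar 9, Mar 10, Mar 11, Mar 12, Mar 15, Mar 16, skipping weekends) brings us to Tuesday, 2021/03/16, which is the date disbursement becomes effective.

2021/03/16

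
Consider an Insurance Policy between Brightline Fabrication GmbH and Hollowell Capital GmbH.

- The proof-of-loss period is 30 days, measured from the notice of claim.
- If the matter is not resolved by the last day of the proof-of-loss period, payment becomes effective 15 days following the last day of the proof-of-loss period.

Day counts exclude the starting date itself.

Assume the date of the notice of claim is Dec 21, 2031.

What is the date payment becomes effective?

Feb 4, 2032

Adding 30 calendar days to Dec 21, 2031 gives Jan 20, 2032, which is the last day of the proof-of-loss period.
The date payment becomes effective: 15 calendar days after Jan 20, 2032 is Feb 4, 2032.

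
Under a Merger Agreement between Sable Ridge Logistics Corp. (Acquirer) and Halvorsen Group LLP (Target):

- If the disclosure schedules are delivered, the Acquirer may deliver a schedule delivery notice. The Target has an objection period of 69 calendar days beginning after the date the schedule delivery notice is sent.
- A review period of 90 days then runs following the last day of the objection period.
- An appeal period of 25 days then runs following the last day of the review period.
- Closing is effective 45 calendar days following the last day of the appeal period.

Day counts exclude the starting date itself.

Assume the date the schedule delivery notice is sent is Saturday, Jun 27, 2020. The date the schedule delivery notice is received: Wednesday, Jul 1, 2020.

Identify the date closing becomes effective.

Adding 69 calendar days to Jun 27, 2020 gives Sep 4, 2020, which is the last day of the objection period.
The last day of the review period: Sep 4, 2020 + 90 days = Dec 3, 2020.
Adding 25 calendar days to Dec 3, 2020 gives Dec 28, 2020, which is the last day of the appeal period.
The date closing becomes effective: Dec 28, 2020 + 45 days = Feb 11, 2021.

Feb 11, 2021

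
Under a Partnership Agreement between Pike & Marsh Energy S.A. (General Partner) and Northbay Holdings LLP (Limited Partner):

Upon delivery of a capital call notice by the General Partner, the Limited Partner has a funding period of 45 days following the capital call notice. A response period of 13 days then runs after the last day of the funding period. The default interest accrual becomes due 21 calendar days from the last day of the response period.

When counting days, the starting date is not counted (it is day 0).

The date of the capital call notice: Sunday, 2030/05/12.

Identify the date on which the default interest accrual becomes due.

Adding 45 calendar days to 2030/05/12 gives 2030/06/26, which is the last day of the funding period.
The last day of the response period: 13 calendar days after 2030/06/26 is 2030/07/09.
The date on which the default interest accrual becomes due: 2030/07/09 + 21 days = 2030/07/30.

2030/07/30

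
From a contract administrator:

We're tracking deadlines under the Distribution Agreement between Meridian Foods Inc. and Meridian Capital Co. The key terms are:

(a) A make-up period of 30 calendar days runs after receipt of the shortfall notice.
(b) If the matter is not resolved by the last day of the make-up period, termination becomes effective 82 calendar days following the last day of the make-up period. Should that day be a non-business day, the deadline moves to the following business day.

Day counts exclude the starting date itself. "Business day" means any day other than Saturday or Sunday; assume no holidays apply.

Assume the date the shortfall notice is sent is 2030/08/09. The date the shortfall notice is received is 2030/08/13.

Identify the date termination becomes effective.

2030/12/03

The last day of the make-up period: 2030/08/13 + 30 days = 2030/09/12.
The date termination becomes effective: 2030/09/12 + 82 days = 2030/12/03. 2030/12/03 is a Tuesday, so no roll-forward applies.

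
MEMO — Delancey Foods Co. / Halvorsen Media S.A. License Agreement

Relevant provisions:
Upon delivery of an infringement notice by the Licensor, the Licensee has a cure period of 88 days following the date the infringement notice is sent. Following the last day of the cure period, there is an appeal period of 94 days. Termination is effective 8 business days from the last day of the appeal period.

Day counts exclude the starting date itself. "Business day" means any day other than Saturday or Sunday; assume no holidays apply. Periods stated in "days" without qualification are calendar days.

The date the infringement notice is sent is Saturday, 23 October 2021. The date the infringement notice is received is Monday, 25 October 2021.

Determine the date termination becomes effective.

The last day of the cure period: 88 calendar days after 23 October 2021 is 19 January 2022.
The last day of the appeal period: 19 January 2022 + 94 days = 23 April 2022.
The date termination becomes effective: counting 8 business days from Saturday, 23 April 2022 (Apr 25, Apr 26, Apr 27, Apr 28, Apr 29, May 2, May 3, May 4, skipping weekends) reaches Wednesday, 4 May 2022.

4 May 2022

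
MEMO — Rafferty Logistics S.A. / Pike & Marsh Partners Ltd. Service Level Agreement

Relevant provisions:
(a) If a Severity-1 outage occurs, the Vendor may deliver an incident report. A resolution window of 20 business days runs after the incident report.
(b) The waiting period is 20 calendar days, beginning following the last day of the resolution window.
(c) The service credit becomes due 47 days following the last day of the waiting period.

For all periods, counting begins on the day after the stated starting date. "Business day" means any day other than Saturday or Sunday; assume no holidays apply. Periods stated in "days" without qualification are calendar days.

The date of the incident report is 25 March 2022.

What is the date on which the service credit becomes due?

28 June 2022

The last day of the resolution window: counting 20 business days from Friday, 25 March 2022 (Mar 28, Mar 29, Mar 30, Mar 31, …, Apr 20, Apr 21, Apr 22, skipping weekends) reaches Friday, 22 April 2022.
The last day of the waiting period: 20 calendar days after 22 April 2022 is 12 May 2022.
The date on which the service credit becomes due: 12 May 2022 + 47 days = 28 June 2022.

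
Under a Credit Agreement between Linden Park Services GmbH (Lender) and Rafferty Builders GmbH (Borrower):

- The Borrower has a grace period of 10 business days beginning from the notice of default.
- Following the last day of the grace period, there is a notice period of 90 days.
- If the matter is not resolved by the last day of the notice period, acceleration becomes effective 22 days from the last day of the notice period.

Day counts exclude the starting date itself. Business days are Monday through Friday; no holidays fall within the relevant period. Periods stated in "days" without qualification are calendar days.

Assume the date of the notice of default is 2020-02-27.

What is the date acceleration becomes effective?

From Thursday, 2020-02-27, 10 business days (Feb 28, Mar 2, Mar 3, Mar 4, Mar 5, Mar 6, Mar 9, Mar 10, Mar 11, Mar 12, skipping weekends) brings us to Thursday, 2020-03-12, which is the last day of the grace period.
Adding 90 calendar days to 2020-03-12 gives 2020-06-10, which is the last day of the notice period.
The date acceleration becomes effective: 22 calendar days after 2020-06-10 is 2020-07-02.

2020-07-02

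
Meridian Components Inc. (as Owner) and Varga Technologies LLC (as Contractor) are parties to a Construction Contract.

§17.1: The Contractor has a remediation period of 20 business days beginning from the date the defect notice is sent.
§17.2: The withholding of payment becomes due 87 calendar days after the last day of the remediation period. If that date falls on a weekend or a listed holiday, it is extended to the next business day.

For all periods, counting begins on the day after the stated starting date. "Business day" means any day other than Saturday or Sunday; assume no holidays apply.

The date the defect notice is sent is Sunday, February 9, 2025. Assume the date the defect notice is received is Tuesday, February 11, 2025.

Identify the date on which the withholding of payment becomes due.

June 2, 2025

The last day of the remediation period: 20 business days after Sunday, February 9, 2025, skipping weekends — Feb 10, Feb 11, Feb 12, Feb 13, …, Mar 5, Mar 6, Mar 7 — lands on Friday, March 7, 2025.
Adding 87 calendar days to March 7, 2025 gives June 2, 2025, which is the date on which the withholding of payment becomes due. June 2, 2025 is a Monday, so no roll-forward applies.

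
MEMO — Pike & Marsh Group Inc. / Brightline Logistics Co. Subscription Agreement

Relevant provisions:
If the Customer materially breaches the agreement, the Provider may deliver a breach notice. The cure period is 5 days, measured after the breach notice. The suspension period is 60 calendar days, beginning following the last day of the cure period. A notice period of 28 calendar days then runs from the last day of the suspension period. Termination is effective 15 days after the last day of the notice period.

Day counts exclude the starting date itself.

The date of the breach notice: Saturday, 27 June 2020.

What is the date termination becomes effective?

13 October 2020

Adding 5 calendar days to 27 June 2020 gives 2 July 2020, which is the last day of the cure period.
The last day of the suspension period: 60 calendar days after 2 July 2020 is 31 August 2020.
The last day of the notice period: 31 August 2020 + 28 days = 28 September 2020.
Adding 15 calendar days to 28 September 2020 gives 13 October 2020, which is the date termination becomes effective.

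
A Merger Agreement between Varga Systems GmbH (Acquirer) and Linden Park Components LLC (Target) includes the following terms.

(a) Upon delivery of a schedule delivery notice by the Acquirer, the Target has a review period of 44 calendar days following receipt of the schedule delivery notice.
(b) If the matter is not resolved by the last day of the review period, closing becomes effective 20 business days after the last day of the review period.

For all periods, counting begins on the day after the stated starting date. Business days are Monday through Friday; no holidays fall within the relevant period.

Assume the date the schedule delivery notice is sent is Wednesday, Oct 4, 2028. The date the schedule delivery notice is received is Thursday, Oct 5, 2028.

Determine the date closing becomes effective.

Dec 15, 2028

The last day of the review period: 44 calendar days after Oct 5, 2028 is Nov 18, 2028.
The date closing becomes effective: 20 business days after Saturday, Nov 18, 2028, skipping weekends — Nov 20, Nov 21, Nov 22, Nov 23, …, Dec 13, Dec 14, Dec 15 — lands on Friday, Dec 15, 2028.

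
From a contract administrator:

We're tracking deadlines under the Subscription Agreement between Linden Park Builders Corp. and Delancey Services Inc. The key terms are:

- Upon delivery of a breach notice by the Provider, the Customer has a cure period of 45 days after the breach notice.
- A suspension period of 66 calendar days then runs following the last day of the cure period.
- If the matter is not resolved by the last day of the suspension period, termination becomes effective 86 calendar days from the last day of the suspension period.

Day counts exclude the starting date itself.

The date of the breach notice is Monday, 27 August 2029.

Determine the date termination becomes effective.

12 March 2030

Adding 45 calendar days to 27 August 2029 gives 11 October 2029, which is the last day of the cure period.
The last day of the suspension period: 66 calendar days after 11 October 2029 is 16 December 2029.
The date termination becomes effective: 86 calendar days after 16 December 2029 is 12 March 2030.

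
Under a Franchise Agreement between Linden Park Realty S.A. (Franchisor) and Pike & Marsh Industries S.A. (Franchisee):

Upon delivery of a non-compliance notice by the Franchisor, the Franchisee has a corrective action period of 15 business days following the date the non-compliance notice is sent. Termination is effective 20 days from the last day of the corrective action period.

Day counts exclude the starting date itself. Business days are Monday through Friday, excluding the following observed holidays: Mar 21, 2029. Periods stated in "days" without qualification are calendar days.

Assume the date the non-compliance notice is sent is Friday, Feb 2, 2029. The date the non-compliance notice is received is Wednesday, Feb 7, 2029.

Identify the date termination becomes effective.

Mar 15, 2029

The last day of the corrective action period: counting 15 business days from Friday, Feb 2, 2029 (Feb 5, Feb 6, Feb 7, Feb 8, …, Feb 21, Feb 22, Feb 23, skipping weekends) reaches Friday, Feb 23, 2029.
The date termination becomes effective: Feb 23, 2029 + 20 days = Mar 15, 2029.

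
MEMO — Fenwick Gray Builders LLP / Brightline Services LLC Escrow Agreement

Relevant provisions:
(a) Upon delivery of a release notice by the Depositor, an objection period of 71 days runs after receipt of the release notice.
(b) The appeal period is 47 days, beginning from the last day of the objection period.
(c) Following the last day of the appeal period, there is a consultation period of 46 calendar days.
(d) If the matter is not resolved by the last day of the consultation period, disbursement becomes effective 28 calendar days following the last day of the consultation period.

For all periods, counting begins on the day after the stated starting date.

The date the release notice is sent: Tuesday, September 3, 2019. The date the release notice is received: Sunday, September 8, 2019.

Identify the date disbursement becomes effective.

March 18, 2020

The last day of the objection period: 71 calendar days after September 8, 2019 is November 18, 2019.
The last day of the appeal period: November 18, 2019 + 47 days = January 4, 2020.
The last day of the consultation period: January 4, 2020 + 46 days = February 19, 2020.
The date disbursement becomes effective: 28 calendar days after February 19, 2020 is March 18, 2020.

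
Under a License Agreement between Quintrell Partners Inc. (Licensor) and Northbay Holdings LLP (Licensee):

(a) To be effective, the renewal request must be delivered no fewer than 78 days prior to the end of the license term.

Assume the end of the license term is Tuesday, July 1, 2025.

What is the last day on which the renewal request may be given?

April 14, 2025

Counting back 78 calendar days from July 1, 2025 gives April 14, 2025.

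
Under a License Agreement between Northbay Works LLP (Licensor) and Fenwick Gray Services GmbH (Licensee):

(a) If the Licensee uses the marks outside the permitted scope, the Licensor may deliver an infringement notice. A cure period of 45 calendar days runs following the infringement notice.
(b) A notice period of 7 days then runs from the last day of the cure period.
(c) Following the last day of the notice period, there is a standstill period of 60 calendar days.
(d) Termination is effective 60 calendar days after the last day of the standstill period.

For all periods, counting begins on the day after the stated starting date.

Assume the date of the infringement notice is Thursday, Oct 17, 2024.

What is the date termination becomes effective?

The last day of the cure period: Oct 17, 2024 + 45 days = Dec 1, 2024.
The last day of the notice period: Dec 1, 2024 + 7 days = Dec 8, 2024.
The last day of the standstill period: 60 calendar days after Dec 8, 2024 is Feb 6, 2025.
The date termination becomes effective: 60 calendar days after Feb 6, 2025 is Apr 7, 2025.

Apr 7, 2025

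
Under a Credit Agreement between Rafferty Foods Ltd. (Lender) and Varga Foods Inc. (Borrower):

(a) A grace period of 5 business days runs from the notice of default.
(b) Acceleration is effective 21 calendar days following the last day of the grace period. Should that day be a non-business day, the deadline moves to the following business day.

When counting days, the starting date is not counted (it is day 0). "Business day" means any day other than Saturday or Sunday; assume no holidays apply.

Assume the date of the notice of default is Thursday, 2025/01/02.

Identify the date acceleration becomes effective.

2025/01/30

The last day of the grace period: counting 5 business days from Thursday, 2025/01/02 (Jan 3, Jan 6, Jan 7, Jan 8, Jan 9, skipping weekends) reaches Thursday, 2025/01/09.
The date acceleration becomes effective: 2025/01/09 + 21 days = 2025/01/30. 2025/01/30 is a Thursday, so no roll-forward applies.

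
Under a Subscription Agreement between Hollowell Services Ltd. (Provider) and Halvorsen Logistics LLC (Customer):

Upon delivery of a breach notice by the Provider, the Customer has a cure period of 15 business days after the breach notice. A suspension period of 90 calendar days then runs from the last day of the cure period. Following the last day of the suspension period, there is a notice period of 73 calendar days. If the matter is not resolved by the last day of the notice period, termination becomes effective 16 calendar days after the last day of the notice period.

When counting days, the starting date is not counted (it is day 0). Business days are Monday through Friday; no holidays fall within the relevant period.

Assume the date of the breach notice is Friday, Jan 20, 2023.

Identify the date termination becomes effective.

Aug 8, 2023

The last day of the cure period: counting 15 business days from Friday, Jan 20, 2023 (Jan 23, Jan 24, Jan 25, Jan 26, …, Feb 8, Feb 9, Feb 10, skipping weekends) reaches Friday, Feb 10, 2023.
The last day of the suspension period: Feb 10, 2023 + 90 days = May 11, 2023.
Adding 73 calendar days to May 11, 2023 gives Jul 23, 2023, which is the last day of the notice period.
The date termination becomes effective: 16 calendar days after Jul 23, 2023 is Aug 8, 2023.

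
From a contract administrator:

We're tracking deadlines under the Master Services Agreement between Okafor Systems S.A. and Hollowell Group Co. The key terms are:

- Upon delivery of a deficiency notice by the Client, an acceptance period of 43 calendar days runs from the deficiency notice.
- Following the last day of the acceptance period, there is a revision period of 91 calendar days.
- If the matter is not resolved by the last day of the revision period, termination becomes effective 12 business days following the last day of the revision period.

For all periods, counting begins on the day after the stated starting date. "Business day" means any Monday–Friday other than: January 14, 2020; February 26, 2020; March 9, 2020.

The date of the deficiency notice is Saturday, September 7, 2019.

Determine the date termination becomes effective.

February 4, 2020

Adding 43 calendar days to September 7, 2019 gives October 20, 2019, which is the last day of the acceptance period.
Adding 91 calendar days to October 20, 2019 gives January 19, 2020, which is the last day of the revision period.
From Sunday, January 19, 2020, 12 business days (Jan 20, Jan 21, Jan 22, Jan 23, …, Jan 31, Feb 3, Feb 4, skipping weekends) brings us to Tuesday, February 4, 2020, which is the date termination becomes effective.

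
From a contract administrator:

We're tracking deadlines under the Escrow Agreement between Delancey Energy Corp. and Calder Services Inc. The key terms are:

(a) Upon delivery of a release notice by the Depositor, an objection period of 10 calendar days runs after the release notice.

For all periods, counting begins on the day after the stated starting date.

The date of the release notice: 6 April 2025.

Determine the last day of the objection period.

Adding 10 calendar days to 6 April 2025 gives 16 April 2025, which is the last day of the objection period.

16 April 2025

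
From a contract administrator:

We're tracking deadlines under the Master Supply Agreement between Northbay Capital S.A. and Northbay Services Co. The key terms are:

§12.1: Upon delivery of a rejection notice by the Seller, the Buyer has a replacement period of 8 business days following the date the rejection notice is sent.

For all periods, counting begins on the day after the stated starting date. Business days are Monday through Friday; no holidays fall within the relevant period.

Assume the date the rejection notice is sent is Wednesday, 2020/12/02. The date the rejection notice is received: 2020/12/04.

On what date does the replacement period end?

2020/12/14

The last day of the replacement period: 8 business days after Wednesday, 2020/12/02, skipping weekends — Dec 3, Dec 4, Dec 7, Dec 8, Dec 9, Dec 10, Dec 11, Dec 14 — lands on Monday, 2020/12/14.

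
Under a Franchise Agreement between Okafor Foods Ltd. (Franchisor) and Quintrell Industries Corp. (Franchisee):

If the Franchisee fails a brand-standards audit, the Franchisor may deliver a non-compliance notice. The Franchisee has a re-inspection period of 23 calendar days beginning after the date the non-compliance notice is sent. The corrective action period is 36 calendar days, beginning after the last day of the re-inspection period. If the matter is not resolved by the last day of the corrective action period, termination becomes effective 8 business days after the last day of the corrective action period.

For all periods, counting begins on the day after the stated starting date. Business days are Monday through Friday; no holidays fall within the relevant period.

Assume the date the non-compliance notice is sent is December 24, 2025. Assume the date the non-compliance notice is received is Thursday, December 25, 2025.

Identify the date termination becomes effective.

March 4, 2026

The last day of the re-inspection period: 23 calendar days after December 24, 2025 is January 16, 2026.
Adding 36 calendar days to January 16, 2026 gives February 21, 2026, which is the last day of the corrective action period.
The date termination becomes effective: 8 business days after Saturday, February 21, 2026, skipping weekends — Feb 23, Feb 24, Feb 25, Feb 26, Feb 27, Mar 2, Mar 3, Mar 4 — lands on Wednesday, March 4, 2026.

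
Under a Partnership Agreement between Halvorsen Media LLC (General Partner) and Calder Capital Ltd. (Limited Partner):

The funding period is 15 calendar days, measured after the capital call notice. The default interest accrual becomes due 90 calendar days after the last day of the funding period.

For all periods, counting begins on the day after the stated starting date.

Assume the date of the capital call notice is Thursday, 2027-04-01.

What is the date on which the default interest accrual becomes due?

The last day of the funding period: 15 calendar days after 2027-04-01 is 2027-04-16.
The date on which the default interest accrual becomes due: 2027-04-16 + 90 days = 2027-07-15.

2027-07-15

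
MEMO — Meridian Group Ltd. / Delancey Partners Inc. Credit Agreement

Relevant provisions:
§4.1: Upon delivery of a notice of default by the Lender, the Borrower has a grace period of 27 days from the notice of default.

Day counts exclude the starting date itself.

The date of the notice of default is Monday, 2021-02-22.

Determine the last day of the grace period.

The last day of the grace period: 27 calendar days after 2021-02-22 is 2021-03-21.

2021-03-21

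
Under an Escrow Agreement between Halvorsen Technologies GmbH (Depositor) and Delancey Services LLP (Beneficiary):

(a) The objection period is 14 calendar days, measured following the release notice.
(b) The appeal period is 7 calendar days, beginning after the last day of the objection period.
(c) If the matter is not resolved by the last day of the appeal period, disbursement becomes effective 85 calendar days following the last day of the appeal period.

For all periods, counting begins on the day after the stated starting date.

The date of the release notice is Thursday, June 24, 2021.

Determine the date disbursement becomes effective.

October 8, 2021

The last day of the objection period: 14 calendar days after June 24, 2021 is July 8, 2021.
The last day of the appeal period: July 8, 2021 + 7 days = July 15, 2021.
Adding 85 calendar days to July 15, 2021 gives October 8, 2021, which is the date disbursement becomes effective.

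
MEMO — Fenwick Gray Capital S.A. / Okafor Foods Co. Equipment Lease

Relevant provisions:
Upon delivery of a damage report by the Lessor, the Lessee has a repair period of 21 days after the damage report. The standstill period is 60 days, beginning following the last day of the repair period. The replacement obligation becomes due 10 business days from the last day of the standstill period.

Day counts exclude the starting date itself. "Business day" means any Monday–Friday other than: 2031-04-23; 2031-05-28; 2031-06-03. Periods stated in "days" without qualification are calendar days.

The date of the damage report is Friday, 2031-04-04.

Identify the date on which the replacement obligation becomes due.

Adding 21 calendar days to 2031-04-04 gives 2031-04-25, which is the last day of the repair period.
The last day of the standstill period: 2031-04-25 + 60 days = 2031-06-24.
The date on which the replacement obligation becomes due: counting 10 business days from Tuesday, 2031-06-24 (Jun 25, Jun 26, Jun 27, Jun 30, Jul 1, Jul 2, Jul 3, Jul 4, Jul 7, Jul 8, skipping weekends) reaches Tuesday, 2031-07-08.

2031-07-08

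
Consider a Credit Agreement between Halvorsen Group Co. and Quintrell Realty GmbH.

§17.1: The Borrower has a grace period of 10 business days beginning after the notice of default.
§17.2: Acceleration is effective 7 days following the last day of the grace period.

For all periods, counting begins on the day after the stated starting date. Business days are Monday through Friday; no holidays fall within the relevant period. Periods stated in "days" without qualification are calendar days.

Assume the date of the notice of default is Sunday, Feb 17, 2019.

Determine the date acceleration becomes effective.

Mar 8, 2019

The last day of the grace period: counting 10 business days from Sunday, Feb 17, 2019 (Feb 18, Feb 19, Feb 20, Feb 21, Feb 22, Feb 25, Feb 26, Feb 27, Feb 28, Mar 1, skipping weekends) reaches Friday, Mar 1, 2019.
The date acceleration becomes effective: 7 calendar days after Mar 1, 2019 is Mar 8, 2019.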